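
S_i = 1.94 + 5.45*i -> [1.94, 7.39, 12.84, 18.29, 23.74]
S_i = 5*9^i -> [5, 45, 405, 3645, 32805]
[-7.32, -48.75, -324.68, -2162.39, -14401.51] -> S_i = -7.32*6.66^i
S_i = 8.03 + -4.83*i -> [8.03, 3.2, -1.63, -6.46, -11.29]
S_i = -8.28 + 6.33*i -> [-8.28, -1.95, 4.38, 10.71, 17.04]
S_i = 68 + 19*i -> [68, 87, 106, 125, 144]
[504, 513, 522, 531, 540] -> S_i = 504 + 9*i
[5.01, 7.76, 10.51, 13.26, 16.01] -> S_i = 5.01 + 2.75*i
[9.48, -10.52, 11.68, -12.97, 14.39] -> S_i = 9.48*(-1.11)^i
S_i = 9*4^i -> [9, 36, 144, 576, 2304]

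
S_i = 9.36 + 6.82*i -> [9.36, 16.18, 23.0, 29.82, 36.64]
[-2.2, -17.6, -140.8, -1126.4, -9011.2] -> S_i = -2.20*8.00^i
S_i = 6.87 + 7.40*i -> [6.87, 14.27, 21.67, 29.07, 36.47]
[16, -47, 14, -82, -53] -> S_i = Random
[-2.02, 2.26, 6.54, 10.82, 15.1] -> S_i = -2.02 + 4.28*i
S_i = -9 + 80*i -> [-9, 71, 151, 231, 311]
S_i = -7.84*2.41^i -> [-7.84, -18.89, -45.54, -109.74, -264.47]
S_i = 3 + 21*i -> [3, 24, 45, 66, 87]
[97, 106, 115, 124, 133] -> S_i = 97 + 9*i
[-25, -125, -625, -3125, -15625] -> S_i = -25*5^i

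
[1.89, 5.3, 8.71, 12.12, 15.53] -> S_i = 1.89 + 3.41*i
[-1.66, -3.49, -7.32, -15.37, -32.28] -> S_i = -1.66*2.10^i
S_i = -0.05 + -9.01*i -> [-0.05, -9.06, -18.07, -27.08, -36.09]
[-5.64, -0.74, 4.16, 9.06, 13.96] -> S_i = -5.64 + 4.90*i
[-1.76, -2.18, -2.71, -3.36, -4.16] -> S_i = -1.76*1.24^i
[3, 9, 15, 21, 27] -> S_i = 3 + 6*i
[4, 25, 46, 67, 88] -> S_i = 4 + 21*i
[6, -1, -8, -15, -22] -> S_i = 6 + -7*i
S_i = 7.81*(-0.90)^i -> [7.81, -7.03, 6.33, -5.69, 5.12]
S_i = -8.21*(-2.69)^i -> [-8.21, 22.08, -59.41, 159.81, -429.88]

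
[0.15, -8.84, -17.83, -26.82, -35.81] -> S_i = 0.15 + -8.99*i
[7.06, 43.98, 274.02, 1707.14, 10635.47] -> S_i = 7.06*6.23^i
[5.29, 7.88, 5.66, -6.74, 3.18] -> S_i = Random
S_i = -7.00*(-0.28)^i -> [-7.0, 1.96, -0.55, 0.15, -0.04]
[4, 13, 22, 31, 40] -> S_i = 4 + 9*i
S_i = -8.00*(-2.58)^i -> [-8.0, 20.64, -53.25, 137.39, -354.46]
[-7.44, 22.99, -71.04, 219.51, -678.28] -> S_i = -7.44*(-3.09)^i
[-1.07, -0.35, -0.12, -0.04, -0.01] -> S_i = -1.07*0.33^i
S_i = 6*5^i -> [6, 30, 150, 750, 3750]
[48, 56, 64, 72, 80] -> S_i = 48 + 8*i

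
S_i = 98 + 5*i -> [98, 103, 108, 113, 118]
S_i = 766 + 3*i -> [766, 769, 772, 775, 778]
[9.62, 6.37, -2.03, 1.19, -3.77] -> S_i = Random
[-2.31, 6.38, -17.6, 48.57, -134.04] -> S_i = -2.31*(-2.76)^i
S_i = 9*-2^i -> [9, -18, 36, -72, 144]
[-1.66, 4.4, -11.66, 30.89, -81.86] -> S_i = -1.66*(-2.65)^i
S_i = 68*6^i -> [68, 408, 2448, 14688, 88128]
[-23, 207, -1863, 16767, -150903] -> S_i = -23*-9^i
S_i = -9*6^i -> [-9, -54, -324, -1944, -11664]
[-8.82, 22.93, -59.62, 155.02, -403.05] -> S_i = -8.82*(-2.60)^i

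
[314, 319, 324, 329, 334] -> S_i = 314 + 5*i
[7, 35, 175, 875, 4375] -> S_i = 7*5^i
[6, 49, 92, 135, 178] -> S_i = 6 + 43*i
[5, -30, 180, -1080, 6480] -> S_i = 5*-6^i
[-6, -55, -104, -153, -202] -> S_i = -6 + -49*i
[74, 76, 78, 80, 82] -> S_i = 74 + 2*i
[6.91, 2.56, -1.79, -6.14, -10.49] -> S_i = 6.91 + -4.35*i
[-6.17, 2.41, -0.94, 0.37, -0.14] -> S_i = -6.17*(-0.39)^i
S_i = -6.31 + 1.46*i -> [-6.31, -4.85, -3.39, -1.93, -0.47]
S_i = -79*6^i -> [-79, -474, -2844, -17064, -102384]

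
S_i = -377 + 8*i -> [-377, -369, -361, -353, -345]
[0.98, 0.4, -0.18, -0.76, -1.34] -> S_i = 0.98 + -0.58*i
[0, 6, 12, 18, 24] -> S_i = 0 + 6*i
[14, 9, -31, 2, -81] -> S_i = Random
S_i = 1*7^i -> [1, 7, 49, 343, 2401]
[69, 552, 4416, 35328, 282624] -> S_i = 69*8^i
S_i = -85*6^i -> [-85, -510, -3060, -18360, -110160]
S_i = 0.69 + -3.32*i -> [0.69, -2.63, -5.95, -9.27, -12.59]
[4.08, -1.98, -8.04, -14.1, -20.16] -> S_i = 4.08 + -6.06*i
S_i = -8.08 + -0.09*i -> [-8.08, -8.17, -8.26, -8.35, -8.44]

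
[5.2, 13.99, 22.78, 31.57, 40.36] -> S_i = 5.20 + 8.79*i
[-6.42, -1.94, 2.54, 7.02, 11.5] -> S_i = -6.42 + 4.48*i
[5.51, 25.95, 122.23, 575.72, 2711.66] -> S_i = 5.51*4.71^i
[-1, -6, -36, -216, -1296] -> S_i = -1*6^i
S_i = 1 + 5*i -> [1, 6, 11, 16, 21]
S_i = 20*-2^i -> [20, -40, 80, -160, 320]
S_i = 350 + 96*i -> [350, 446, 542, 638, 734]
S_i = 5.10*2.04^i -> [5.1, 10.4, 21.22, 43.3, 88.33]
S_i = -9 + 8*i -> [-9, -1, 7, 15, 23]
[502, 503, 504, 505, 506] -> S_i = 502 + 1*i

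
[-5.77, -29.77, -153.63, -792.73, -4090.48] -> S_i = -5.77*5.16^i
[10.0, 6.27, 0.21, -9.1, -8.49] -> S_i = Random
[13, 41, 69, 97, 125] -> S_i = 13 + 28*i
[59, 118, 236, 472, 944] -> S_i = 59*2^i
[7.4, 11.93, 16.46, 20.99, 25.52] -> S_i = 7.40 + 4.53*i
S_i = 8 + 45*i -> [8, 53, 98, 143, 188]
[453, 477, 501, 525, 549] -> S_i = 453 + 24*i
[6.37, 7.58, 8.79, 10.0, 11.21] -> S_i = 6.37 + 1.21*i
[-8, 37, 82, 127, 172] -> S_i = -8 + 45*i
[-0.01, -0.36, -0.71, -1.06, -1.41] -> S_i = -0.01 + -0.35*i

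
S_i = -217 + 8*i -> [-217, -209, -201, -193, -185]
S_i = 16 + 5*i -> [16, 21, 26, 31, 36]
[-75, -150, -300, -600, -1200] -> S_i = -75*2^i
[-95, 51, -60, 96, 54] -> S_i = Random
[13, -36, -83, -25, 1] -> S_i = Random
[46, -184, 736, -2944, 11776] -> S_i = 46*-4^i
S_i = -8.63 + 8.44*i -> [-8.63, -0.19, 8.25, 16.69, 25.13]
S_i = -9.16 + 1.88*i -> [-9.16, -7.28, -5.4, -3.52, -1.64]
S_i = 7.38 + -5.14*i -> [7.38, 2.24, -2.9, -8.04, -13.18]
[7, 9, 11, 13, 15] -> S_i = 7 + 2*i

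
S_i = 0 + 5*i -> [0, 5, 10, 15, 20]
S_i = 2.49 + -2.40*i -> [2.49, 0.09, -2.31, -4.71, -7.11]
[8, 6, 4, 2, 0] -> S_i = 8 + -2*i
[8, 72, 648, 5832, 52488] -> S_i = 8*9^i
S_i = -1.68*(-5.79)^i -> [-1.68, 9.73, -56.32, 326.1, -1888.09]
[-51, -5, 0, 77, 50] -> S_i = Random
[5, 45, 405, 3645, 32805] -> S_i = 5*9^i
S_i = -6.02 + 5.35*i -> [-6.02, -0.67, 4.68, 10.03, 15.38]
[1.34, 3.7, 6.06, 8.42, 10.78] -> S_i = 1.34 + 2.36*i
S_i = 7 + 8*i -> [7, 15, 23, 31, 39]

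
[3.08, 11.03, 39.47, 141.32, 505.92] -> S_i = 3.08*3.58^i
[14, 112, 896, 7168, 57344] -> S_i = 14*8^i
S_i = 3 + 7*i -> [3, 10, 17, 24, 31]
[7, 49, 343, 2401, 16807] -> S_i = 7*7^i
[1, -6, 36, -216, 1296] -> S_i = 1*-6^i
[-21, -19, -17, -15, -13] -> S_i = -21 + 2*i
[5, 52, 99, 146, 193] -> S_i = 5 + 47*i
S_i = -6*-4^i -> [-6, 24, -96, 384, -1536]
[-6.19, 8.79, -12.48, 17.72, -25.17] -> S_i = -6.19*(-1.42)^i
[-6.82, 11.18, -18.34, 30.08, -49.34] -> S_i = -6.82*(-1.64)^i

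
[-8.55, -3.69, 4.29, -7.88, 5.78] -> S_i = Random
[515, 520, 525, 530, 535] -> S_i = 515 + 5*i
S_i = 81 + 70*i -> [81, 151, 221, 291, 361]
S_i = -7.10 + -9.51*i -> [-7.1, -16.61, -26.12, -35.63, -45.14]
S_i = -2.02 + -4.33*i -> [-2.02, -6.35, -10.68, -15.01, -19.34]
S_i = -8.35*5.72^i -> [-8.35, -47.76, -273.2, -1562.7, -8938.62]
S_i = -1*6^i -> [-1, -6, -36, -216, -1296]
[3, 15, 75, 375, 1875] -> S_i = 3*5^i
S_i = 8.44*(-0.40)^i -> [8.44, -3.38, 1.35, -0.54, 0.22]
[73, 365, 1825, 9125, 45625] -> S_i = 73*5^i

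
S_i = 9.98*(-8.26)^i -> [9.98, -82.43, 680.91, -5624.33, 46456.95]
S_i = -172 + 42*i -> [-172, -130, -88, -46, -4]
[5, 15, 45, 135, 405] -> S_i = 5*3^i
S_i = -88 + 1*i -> [-88, -87, -86, -85, -84]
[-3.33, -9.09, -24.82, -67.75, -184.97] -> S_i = -3.33*2.73^i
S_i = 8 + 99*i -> [8, 107, 206, 305, 404]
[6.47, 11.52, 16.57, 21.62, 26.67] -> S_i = 6.47 + 5.05*i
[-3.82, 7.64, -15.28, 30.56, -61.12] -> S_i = -3.82*(-2.00)^i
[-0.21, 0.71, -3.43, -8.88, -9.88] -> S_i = Random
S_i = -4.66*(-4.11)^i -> [-4.66, 19.15, -78.72, 323.53, -1329.7]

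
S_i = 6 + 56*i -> [6, 62, 118, 174, 230]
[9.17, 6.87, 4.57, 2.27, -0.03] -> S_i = 9.17 + -2.30*i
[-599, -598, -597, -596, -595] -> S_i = -599 + 1*i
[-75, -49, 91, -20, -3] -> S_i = Random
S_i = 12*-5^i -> [12, -60, 300, -1500, 7500]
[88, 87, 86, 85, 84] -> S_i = 88 + -1*i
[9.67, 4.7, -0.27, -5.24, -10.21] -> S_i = 9.67 + -4.97*i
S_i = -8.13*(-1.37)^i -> [-8.13, 11.14, -15.26, 20.91, -28.64]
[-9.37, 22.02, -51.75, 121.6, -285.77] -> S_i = -9.37*(-2.35)^i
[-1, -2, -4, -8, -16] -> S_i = -1*2^i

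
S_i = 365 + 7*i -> [365, 372, 379, 386, 393]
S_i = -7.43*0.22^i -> [-7.43, -1.63, -0.36, -0.08, -0.02]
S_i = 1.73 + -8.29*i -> [1.73, -6.56, -14.85, -23.14, -31.43]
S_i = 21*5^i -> [21, 105, 525, 2625, 13125]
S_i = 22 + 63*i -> [22, 85, 148, 211, 274]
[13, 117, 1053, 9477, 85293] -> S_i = 13*9^i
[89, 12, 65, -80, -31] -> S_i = Random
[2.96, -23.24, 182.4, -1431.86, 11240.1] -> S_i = 2.96*(-7.85)^i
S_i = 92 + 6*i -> [92, 98, 104, 110, 116]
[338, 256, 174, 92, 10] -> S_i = 338 + -82*i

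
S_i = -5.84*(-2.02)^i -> [-5.84, 11.8, -23.83, 48.14, -97.23]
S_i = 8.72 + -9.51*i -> [8.72, -0.79, -10.3, -19.81, -29.32]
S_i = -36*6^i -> [-36, -216, -1296, -7776, -46656]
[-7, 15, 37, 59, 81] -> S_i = -7 + 22*i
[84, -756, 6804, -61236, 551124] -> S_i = 84*-9^i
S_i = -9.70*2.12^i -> [-9.7, -20.56, -43.6, -92.42, -195.94]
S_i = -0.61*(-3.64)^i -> [-0.61, 2.22, -8.08, 29.42, -107.09]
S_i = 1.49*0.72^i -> [1.49, 1.07, 0.77, 0.56, 0.4]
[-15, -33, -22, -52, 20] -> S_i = Random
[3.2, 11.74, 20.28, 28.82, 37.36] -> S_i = 3.20 + 8.54*i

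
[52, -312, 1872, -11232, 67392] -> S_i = 52*-6^i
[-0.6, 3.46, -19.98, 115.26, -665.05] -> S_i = -0.60*(-5.77)^i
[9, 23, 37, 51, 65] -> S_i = 9 + 14*i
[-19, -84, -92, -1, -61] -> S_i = Random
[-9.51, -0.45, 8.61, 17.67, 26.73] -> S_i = -9.51 + 9.06*i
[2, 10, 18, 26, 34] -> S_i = 2 + 8*i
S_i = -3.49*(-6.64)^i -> [-3.49, 23.17, -153.87, 1021.71, -6784.19]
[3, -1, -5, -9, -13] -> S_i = 3 + -4*i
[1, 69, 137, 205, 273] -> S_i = 1 + 68*i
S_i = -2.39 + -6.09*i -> [-2.39, -8.48, -14.57, -20.66, -26.75]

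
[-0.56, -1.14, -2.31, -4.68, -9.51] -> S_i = -0.56*2.03^i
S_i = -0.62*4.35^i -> [-0.62, -2.7, -11.73, -51.03, -222.0]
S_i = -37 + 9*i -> [-37, -28, -19, -10, -1]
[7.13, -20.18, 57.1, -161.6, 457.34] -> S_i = 7.13*(-2.83)^i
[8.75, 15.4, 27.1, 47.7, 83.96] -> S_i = 8.75*1.76^i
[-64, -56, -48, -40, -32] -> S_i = -64 + 8*i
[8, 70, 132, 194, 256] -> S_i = 8 + 62*i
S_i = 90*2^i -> [90, 180, 360, 720, 1440]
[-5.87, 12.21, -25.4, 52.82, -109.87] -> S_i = -5.87*(-2.08)^i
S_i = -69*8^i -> [-69, -552, -4416, -35328, -282624]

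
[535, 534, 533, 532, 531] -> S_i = 535 + -1*i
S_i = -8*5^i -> [-8, -40, -200, -1000, -5000]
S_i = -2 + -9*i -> [-2, -11, -20, -29, -38]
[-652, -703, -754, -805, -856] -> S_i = -652 + -51*i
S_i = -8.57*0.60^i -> [-8.57, -5.14, -3.09, -1.85, -1.11]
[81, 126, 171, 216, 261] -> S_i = 81 + 45*i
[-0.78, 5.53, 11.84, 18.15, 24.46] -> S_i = -0.78 + 6.31*i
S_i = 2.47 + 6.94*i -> [2.47, 9.41, 16.35, 23.29, 30.23]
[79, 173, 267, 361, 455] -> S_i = 79 + 94*i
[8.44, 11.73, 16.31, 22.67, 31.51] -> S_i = 8.44*1.39^i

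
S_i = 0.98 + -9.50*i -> [0.98, -8.52, -18.02, -27.52, -37.02]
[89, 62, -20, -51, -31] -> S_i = Random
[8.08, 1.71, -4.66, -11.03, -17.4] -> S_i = 8.08 + -6.37*i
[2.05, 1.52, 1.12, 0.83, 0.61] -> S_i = 2.05*0.74^i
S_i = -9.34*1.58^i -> [-9.34, -14.76, -23.32, -36.84, -58.21]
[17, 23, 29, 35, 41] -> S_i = 17 + 6*i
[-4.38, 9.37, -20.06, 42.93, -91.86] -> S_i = -4.38*(-2.14)^i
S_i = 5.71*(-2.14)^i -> [5.71, -12.22, 26.15, -55.96, 119.75]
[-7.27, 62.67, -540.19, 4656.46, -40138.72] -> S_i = -7.27*(-8.62)^i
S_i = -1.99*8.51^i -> [-1.99, -16.93, -144.12, -1226.43, -10436.9]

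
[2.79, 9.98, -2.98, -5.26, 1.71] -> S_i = Random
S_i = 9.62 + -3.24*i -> [9.62, 6.38, 3.14, -0.1, -3.34]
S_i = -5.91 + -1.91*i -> [-5.91, -7.82, -9.73, -11.64, -13.55]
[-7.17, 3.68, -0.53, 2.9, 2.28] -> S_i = Random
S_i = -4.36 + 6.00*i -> [-4.36, 1.64, 7.64, 13.64, 19.64]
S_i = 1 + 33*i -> [1, 34, 67, 100, 133]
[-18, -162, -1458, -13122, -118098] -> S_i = -18*9^i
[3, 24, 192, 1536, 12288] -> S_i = 3*8^i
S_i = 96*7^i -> [96, 672, 4704, 32928, 230496]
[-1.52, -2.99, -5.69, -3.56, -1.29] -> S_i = Random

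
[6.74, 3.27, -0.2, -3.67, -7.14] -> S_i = 6.74 + -3.47*i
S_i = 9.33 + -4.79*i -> [9.33, 4.54, -0.25, -5.04, -9.83]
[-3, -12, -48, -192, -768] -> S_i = -3*4^i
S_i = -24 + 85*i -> [-24, 61, 146, 231, 316]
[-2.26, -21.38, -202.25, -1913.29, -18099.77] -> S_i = -2.26*9.46^i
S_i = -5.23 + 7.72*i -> [-5.23, 2.49, 10.21, 17.93, 25.65]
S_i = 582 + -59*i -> [582, 523, 464, 405, 346]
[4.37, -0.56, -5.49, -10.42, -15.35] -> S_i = 4.37 + -4.93*i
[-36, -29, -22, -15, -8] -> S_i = -36 + 7*i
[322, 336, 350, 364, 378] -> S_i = 322 + 14*i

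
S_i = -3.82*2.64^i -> [-3.82, -10.08, -26.62, -70.29, -185.56]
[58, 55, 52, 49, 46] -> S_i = 58 + -3*i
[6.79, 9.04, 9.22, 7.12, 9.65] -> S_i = Random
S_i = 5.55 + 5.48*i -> [5.55, 11.03, 16.51, 21.99, 27.47]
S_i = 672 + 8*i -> [672, 680, 688, 696, 704]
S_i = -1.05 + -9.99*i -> [-1.05, -11.04, -21.03, -31.02, -41.01]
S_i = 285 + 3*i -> [285, 288, 291, 294, 297]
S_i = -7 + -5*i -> [-7, -12, -17, -22, -27]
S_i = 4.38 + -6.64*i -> [4.38, -2.26, -8.9, -15.54, -22.18]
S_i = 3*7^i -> [3, 21, 147, 1029, 7203]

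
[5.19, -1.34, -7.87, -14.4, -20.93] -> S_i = 5.19 + -6.53*i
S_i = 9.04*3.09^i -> [9.04, 27.93, 86.31, 266.71, 824.14]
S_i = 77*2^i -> [77, 154, 308, 616, 1232]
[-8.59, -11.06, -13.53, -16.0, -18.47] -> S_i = -8.59 + -2.47*i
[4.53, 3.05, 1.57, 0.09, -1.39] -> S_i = 4.53 + -1.48*i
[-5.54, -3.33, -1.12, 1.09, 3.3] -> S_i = -5.54 + 2.21*i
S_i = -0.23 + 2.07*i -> [-0.23, 1.84, 3.91, 5.98, 8.05]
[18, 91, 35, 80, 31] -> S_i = Random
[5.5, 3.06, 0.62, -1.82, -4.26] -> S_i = 5.50 + -2.44*i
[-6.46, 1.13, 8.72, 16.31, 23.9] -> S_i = -6.46 + 7.59*i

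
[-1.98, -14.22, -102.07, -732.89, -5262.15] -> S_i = -1.98*7.18^i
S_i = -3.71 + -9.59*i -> [-3.71, -13.3, -22.89, -32.48, -42.07]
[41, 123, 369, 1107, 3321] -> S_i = 41*3^i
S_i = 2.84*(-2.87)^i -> [2.84, -8.15, 23.39, -67.14, 192.68]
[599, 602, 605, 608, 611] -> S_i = 599 + 3*i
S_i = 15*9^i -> [15, 135, 1215, 10935, 98415]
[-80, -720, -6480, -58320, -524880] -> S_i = -80*9^i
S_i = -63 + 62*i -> [-63, -1, 61, 123, 185]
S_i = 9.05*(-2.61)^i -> [9.05, -23.62, 61.65, -160.91, 419.96]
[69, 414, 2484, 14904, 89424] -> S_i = 69*6^i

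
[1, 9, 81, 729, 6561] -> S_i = 1*9^i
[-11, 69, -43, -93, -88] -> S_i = Random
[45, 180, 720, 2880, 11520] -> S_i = 45*4^i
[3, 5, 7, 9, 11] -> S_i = 3 + 2*i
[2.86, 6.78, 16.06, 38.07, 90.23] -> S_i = 2.86*2.37^i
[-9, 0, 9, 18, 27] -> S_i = -9 + 9*i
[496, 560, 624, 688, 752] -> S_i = 496 + 64*i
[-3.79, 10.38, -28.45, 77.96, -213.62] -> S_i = -3.79*(-2.74)^i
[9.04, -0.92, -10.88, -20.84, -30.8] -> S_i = 9.04 + -9.96*i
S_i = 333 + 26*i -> [333, 359, 385, 411, 437]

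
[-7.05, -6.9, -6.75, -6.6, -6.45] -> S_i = -7.05 + 0.15*i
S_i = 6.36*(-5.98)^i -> [6.36, -38.03, 227.44, -1360.07, 8133.21]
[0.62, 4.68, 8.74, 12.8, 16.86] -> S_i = 0.62 + 4.06*i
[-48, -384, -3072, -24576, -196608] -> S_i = -48*8^i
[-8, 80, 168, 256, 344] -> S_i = -8 + 88*i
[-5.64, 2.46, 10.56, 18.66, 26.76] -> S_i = -5.64 + 8.10*i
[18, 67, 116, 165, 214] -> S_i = 18 + 49*i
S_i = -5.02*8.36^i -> [-5.02, -41.97, -350.85, -2933.07, -24520.47]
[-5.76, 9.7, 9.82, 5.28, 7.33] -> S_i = Random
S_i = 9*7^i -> [9, 63, 441, 3087, 21609]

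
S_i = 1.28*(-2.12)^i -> [1.28, -2.71, 5.75, -12.2, 25.86]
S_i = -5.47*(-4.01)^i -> [-5.47, 21.93, -87.96, 352.71, -1414.38]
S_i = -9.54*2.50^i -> [-9.54, -23.85, -59.62, -149.06, -372.66]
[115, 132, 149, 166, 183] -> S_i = 115 + 17*i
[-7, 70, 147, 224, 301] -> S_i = -7 + 77*i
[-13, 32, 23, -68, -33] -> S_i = Random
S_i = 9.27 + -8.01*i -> [9.27, 1.26, -6.75, -14.76, -22.77]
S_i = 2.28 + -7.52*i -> [2.28, -5.24, -12.76, -20.28, -27.8]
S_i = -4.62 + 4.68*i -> [-4.62, 0.06, 4.74, 9.42, 14.1]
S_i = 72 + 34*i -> [72, 106, 140, 174, 208]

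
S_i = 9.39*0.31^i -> [9.39, 2.91, 0.9, 0.28, 0.09]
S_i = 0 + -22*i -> [0, -22, -44, -66, -88]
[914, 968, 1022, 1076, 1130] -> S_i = 914 + 54*i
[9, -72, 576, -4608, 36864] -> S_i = 9*-8^i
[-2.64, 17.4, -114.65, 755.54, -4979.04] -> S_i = -2.64*(-6.59)^i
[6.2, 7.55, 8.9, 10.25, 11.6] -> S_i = 6.20 + 1.35*i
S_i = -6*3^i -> [-6, -18, -54, -162, -486]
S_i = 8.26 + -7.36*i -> [8.26, 0.9, -6.46, -13.82, -21.18]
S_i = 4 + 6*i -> [4, 10, 16, 22, 28]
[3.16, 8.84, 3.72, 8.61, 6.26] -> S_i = Random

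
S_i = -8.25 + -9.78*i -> [-8.25, -18.03, -27.81, -37.59, -47.37]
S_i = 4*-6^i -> [4, -24, 144, -864, 5184]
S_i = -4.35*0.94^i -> [-4.35, -4.09, -3.84, -3.61, -3.4]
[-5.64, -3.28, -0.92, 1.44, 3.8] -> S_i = -5.64 + 2.36*i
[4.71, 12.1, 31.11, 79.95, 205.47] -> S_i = 4.71*2.57^i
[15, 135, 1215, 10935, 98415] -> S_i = 15*9^i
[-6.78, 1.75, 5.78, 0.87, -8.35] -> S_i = Random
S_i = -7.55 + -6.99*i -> [-7.55, -14.54, -21.53, -28.52, -35.51]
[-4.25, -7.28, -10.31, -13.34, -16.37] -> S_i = -4.25 + -3.03*i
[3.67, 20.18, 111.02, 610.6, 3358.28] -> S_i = 3.67*5.50^i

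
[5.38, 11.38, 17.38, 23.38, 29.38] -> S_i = 5.38 + 6.00*i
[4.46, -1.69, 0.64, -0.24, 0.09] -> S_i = 4.46*(-0.38)^i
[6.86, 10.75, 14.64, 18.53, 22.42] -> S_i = 6.86 + 3.89*i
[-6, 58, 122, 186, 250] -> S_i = -6 + 64*i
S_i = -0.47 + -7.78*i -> [-0.47, -8.25, -16.03, -23.81, -31.59]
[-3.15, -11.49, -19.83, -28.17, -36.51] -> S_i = -3.15 + -8.34*i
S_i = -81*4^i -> [-81, -324, -1296, -5184, -20736]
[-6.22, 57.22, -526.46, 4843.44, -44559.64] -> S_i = -6.22*(-9.20)^i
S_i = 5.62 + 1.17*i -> [5.62, 6.79, 7.96, 9.13, 10.3]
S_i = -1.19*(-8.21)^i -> [-1.19, 9.77, -80.21, 658.53, -5406.54]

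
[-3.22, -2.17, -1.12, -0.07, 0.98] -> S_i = -3.22 + 1.05*i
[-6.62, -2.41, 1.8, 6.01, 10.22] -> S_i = -6.62 + 4.21*i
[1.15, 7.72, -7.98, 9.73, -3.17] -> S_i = Random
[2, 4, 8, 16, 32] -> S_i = 2*2^i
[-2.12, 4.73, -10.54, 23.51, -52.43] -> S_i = -2.12*(-2.23)^i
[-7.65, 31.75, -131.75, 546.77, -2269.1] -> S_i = -7.65*(-4.15)^i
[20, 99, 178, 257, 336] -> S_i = 20 + 79*i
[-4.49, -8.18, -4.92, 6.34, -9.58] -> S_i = Random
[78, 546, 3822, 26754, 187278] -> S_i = 78*7^i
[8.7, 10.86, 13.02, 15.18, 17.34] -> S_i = 8.70 + 2.16*i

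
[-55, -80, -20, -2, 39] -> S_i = Random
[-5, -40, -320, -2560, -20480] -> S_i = -5*8^i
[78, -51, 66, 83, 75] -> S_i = Random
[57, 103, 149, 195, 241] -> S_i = 57 + 46*i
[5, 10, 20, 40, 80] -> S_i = 5*2^i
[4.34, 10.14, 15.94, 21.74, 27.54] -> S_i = 4.34 + 5.80*i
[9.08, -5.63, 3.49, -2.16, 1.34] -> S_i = 9.08*(-0.62)^i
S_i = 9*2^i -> [9, 18, 36, 72, 144]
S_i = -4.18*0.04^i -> [-4.18, -0.17, -0.01, -0.0, -0.0]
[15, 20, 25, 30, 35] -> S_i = 15 + 5*i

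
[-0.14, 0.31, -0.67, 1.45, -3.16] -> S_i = -0.14*(-2.18)^i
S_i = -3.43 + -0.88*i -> [-3.43, -4.31, -5.19, -6.07, -6.95]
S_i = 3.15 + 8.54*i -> [3.15, 11.69, 20.23, 28.77, 37.31]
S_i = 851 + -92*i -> [851, 759, 667, 575, 483]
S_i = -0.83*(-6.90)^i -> [-0.83, 5.73, -39.52, 272.66, -1881.37]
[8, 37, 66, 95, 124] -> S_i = 8 + 29*i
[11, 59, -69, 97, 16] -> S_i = Random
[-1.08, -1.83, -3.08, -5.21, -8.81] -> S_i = -1.08*1.69^i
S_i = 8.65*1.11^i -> [8.65, 9.6, 10.66, 11.83, 13.13]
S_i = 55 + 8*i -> [55, 63, 71, 79, 87]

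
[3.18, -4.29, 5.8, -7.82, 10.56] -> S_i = 3.18*(-1.35)^i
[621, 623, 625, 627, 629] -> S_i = 621 + 2*i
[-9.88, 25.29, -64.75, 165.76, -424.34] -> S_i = -9.88*(-2.56)^i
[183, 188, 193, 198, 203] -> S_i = 183 + 5*i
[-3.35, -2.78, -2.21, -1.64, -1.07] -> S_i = -3.35 + 0.57*i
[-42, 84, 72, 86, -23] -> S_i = Random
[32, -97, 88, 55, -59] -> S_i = Random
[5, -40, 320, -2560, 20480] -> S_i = 5*-8^i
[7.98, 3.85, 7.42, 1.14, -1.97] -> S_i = Random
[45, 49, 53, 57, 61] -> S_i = 45 + 4*i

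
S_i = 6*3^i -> [6, 18, 54, 162, 486]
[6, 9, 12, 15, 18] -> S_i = 6 + 3*i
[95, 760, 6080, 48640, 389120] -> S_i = 95*8^i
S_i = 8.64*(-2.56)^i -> [8.64, -22.12, 56.62, -144.96, 371.09]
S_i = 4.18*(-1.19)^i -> [4.18, -4.97, 5.92, -7.04, 8.38]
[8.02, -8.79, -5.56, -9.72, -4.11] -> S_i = Random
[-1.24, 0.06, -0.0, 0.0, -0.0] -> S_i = -1.24*(-0.05)^i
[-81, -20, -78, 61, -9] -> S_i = Random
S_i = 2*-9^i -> [2, -18, 162, -1458, 13122]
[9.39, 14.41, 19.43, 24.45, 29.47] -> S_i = 9.39 + 5.02*i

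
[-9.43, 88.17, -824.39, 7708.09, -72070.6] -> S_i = -9.43*(-9.35)^i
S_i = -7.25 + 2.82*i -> [-7.25, -4.43, -1.61, 1.21, 4.03]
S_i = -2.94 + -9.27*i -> [-2.94, -12.21, -21.48, -30.75, -40.02]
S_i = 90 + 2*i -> [90, 92, 94, 96, 98]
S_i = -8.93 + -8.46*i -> [-8.93, -17.39, -25.85, -34.31, -42.77]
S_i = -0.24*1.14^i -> [-0.24, -0.27, -0.31, -0.36, -0.41]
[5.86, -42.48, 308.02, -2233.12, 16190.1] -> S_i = 5.86*(-7.25)^i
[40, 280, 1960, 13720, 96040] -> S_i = 40*7^i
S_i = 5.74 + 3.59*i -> [5.74, 9.33, 12.92, 16.51, 20.1]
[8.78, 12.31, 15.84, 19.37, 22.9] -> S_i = 8.78 + 3.53*i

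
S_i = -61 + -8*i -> [-61, -69, -77, -85, -93]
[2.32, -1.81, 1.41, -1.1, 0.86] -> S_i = 2.32*(-0.78)^i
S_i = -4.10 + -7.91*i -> [-4.1, -12.01, -19.92, -27.83, -35.74]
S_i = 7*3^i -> [7, 21, 63, 189, 567]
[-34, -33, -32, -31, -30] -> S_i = -34 + 1*i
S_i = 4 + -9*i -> [4, -5, -14, -23, -32]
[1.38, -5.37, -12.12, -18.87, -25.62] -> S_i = 1.38 + -6.75*i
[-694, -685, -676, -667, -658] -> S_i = -694 + 9*i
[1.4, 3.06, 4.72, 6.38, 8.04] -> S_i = 1.40 + 1.66*i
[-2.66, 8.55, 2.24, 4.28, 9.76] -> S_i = Random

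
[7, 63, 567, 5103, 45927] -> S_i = 7*9^i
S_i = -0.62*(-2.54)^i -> [-0.62, 1.57, -4.0, 10.16, -25.81]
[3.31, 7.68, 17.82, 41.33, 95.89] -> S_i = 3.31*2.32^i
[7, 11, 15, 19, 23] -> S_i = 7 + 4*i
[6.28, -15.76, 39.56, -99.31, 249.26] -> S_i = 6.28*(-2.51)^i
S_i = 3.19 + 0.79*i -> [3.19, 3.98, 4.77, 5.56, 6.35]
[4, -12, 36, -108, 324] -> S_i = 4*-3^i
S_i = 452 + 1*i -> [452, 453, 454, 455, 456]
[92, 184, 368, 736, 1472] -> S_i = 92*2^i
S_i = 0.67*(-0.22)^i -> [0.67, -0.15, 0.03, -0.01, 0.0]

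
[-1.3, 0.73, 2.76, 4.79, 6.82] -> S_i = -1.30 + 2.03*i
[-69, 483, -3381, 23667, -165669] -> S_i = -69*-7^i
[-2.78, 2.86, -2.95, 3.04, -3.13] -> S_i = -2.78*(-1.03)^i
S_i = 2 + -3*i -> [2, -1, -4, -7, -10]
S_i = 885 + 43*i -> [885, 928, 971, 1014, 1057]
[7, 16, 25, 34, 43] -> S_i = 7 + 9*i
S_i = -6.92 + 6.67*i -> [-6.92, -0.25, 6.42, 13.09, 19.76]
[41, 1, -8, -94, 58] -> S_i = Random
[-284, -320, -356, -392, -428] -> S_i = -284 + -36*i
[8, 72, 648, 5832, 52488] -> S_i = 8*9^i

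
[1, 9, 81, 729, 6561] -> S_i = 1*9^i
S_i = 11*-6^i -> [11, -66, 396, -2376, 14256]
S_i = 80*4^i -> [80, 320, 1280, 5120, 20480]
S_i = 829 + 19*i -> [829, 848, 867, 886, 905]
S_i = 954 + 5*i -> [954, 959, 964, 969, 974]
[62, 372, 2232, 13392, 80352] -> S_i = 62*6^i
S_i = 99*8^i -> [99, 792, 6336, 50688, 405504]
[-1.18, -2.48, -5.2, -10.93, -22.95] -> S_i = -1.18*2.10^i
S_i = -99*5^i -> [-99, -495, -2475, -12375, -61875]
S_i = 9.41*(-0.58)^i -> [9.41, -5.46, 3.17, -1.84, 1.06]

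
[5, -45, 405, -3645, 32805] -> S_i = 5*-9^i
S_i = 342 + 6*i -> [342, 348, 354, 360, 366]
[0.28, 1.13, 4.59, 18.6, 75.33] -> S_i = 0.28*4.05^i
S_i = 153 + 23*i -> [153, 176, 199, 222, 245]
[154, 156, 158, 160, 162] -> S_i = 154 + 2*i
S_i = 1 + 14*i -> [1, 15, 29, 43, 57]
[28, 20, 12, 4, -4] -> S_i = 28 + -8*i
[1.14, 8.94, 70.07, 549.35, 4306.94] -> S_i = 1.14*7.84^i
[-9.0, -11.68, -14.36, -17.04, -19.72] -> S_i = -9.00 + -2.68*i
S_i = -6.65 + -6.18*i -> [-6.65, -12.83, -19.01, -25.19, -31.37]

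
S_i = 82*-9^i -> [82, -738, 6642, -59778, 538002]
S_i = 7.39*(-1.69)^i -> [7.39, -12.49, 21.11, -35.67, 60.28]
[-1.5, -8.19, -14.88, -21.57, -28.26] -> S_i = -1.50 + -6.69*i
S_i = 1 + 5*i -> [1, 6, 11, 16, 21]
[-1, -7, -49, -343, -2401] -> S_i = -1*7^i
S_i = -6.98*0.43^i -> [-6.98, -3.0, -1.29, -0.55, -0.24]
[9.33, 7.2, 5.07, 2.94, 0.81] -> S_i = 9.33 + -2.13*i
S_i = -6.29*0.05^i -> [-6.29, -0.31, -0.02, -0.0, -0.0]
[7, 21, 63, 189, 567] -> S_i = 7*3^i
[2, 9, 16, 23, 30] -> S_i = 2 + 7*i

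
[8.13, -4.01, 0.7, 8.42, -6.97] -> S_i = Random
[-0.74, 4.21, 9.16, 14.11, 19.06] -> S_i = -0.74 + 4.95*i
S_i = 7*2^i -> [7, 14, 28, 56, 112]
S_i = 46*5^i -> [46, 230, 1150, 5750, 28750]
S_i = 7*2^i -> [7, 14, 28, 56, 112]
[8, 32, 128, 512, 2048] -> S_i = 8*4^i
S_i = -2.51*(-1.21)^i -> [-2.51, 3.04, -3.67, 4.45, -5.38]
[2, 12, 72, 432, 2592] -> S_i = 2*6^i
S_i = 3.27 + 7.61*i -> [3.27, 10.88, 18.49, 26.1, 33.71]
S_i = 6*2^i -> [6, 12, 24, 48, 96]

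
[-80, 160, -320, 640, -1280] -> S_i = -80*-2^i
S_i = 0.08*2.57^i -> [0.08, 0.21, 0.53, 1.36, 3.49]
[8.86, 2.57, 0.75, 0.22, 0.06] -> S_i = 8.86*0.29^i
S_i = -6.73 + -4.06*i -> [-6.73, -10.79, -14.85, -18.91, -22.97]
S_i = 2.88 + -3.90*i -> [2.88, -1.02, -4.92, -8.82, -12.72]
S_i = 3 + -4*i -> [3, -1, -5, -9, -13]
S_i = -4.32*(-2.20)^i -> [-4.32, 9.5, -20.91, 46.0, -101.2]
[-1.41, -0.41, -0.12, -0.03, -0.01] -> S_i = -1.41*0.29^i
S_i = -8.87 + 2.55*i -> [-8.87, -6.32, -3.77, -1.22, 1.33]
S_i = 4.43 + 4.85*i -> [4.43, 9.28, 14.13, 18.98, 23.83]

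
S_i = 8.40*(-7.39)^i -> [8.4, -62.08, 458.74, -3390.1, 25052.84]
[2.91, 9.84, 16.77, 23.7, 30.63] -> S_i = 2.91 + 6.93*i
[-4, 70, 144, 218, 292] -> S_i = -4 + 74*i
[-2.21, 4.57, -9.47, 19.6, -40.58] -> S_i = -2.21*(-2.07)^i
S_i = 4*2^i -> [4, 8, 16, 32, 64]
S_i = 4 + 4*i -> [4, 8, 12, 16, 20]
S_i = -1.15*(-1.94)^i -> [-1.15, 2.23, -4.33, 8.4, -16.29]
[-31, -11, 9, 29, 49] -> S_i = -31 + 20*i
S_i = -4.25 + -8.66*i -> [-4.25, -12.91, -21.57, -30.23, -38.89]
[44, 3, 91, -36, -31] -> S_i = Random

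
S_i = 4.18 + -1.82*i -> [4.18, 2.36, 0.54, -1.28, -3.1]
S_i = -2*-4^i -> [-2, 8, -32, 128, -512]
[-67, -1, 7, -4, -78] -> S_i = Random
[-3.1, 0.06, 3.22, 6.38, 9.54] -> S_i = -3.10 + 3.16*i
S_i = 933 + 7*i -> [933, 940, 947, 954, 961]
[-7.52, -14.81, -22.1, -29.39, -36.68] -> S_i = -7.52 + -7.29*i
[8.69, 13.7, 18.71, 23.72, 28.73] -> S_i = 8.69 + 5.01*i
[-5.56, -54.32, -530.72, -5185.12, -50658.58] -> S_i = -5.56*9.77^i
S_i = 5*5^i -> [5, 25, 125, 625, 3125]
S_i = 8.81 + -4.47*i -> [8.81, 4.34, -0.13, -4.6, -9.07]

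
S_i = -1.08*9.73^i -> [-1.08, -10.51, -102.25, -994.86, -9679.99]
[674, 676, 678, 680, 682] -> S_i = 674 + 2*i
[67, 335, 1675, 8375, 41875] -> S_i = 67*5^i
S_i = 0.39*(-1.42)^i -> [0.39, -0.55, 0.79, -1.12, 1.59]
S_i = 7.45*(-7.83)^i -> [7.45, -58.33, 456.75, -3576.36, 28002.92]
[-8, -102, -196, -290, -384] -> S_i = -8 + -94*i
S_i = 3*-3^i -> [3, -9, 27, -81, 243]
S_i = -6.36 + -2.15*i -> [-6.36, -8.51, -10.66, -12.81, -14.96]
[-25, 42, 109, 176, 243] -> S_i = -25 + 67*i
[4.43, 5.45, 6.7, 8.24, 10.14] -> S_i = 4.43*1.23^i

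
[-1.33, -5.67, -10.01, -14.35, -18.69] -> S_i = -1.33 + -4.34*i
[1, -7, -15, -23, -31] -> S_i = 1 + -8*i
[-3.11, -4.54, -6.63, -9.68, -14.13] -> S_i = -3.11*1.46^i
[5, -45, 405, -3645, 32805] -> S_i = 5*-9^i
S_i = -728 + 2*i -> [-728, -726, -724, -722, -720]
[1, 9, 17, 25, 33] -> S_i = 1 + 8*i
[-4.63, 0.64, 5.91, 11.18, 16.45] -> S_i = -4.63 + 5.27*i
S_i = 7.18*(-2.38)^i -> [7.18, -17.09, 40.67, -96.8, 230.37]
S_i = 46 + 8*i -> [46, 54, 62, 70, 78]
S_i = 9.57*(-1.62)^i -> [9.57, -15.5, 25.12, -40.69, 65.91]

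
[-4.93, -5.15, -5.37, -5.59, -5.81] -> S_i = -4.93 + -0.22*i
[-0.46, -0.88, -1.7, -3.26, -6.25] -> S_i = -0.46*1.92^i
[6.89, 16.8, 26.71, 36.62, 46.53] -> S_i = 6.89 + 9.91*i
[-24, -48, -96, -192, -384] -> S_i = -24*2^i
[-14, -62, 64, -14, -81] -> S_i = Random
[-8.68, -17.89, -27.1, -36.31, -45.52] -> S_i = -8.68 + -9.21*i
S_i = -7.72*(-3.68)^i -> [-7.72, 28.41, -104.55, 384.73, -1415.82]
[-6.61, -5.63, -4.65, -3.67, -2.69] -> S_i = -6.61 + 0.98*i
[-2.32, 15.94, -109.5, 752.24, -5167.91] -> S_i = -2.32*(-6.87)^i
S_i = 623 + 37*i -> [623, 660, 697, 734, 771]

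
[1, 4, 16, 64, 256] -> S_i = 1*4^i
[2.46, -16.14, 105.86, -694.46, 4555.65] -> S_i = 2.46*(-6.56)^i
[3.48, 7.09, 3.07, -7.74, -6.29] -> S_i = Random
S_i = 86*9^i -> [86, 774, 6966, 62694, 564246]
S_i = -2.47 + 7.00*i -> [-2.47, 4.53, 11.53, 18.53, 25.53]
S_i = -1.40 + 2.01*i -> [-1.4, 0.61, 2.62, 4.63, 6.64]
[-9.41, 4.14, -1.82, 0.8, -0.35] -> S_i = -9.41*(-0.44)^i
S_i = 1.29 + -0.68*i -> [1.29, 0.61, -0.07, -0.75, -1.43]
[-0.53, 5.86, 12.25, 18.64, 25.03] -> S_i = -0.53 + 6.39*i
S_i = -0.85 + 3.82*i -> [-0.85, 2.97, 6.79, 10.61, 14.43]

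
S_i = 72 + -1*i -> [72, 71, 70, 69, 68]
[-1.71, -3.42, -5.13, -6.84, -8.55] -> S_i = -1.71 + -1.71*i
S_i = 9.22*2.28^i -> [9.22, 21.02, 47.93, 109.28, 249.16]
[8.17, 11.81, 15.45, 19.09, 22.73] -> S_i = 8.17 + 3.64*i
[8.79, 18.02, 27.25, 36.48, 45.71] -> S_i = 8.79 + 9.23*i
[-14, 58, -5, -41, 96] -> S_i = Random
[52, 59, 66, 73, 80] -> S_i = 52 + 7*i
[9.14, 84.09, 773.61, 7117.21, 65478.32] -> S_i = 9.14*9.20^i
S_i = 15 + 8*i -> [15, 23, 31, 39, 47]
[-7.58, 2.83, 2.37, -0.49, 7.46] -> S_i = Random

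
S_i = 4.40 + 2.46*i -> [4.4, 6.86, 9.32, 11.78, 14.24]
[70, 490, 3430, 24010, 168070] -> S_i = 70*7^i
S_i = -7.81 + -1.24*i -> [-7.81, -9.05, -10.29, -11.53, -12.77]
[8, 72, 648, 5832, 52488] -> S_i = 8*9^i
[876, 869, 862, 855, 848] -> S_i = 876 + -7*i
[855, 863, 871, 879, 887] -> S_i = 855 + 8*i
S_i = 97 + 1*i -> [97, 98, 99, 100, 101]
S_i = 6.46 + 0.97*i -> [6.46, 7.43, 8.4, 9.37, 10.34]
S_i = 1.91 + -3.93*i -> [1.91, -2.02, -5.95, -9.88, -13.81]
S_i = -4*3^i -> [-4, -12, -36, -108, -324]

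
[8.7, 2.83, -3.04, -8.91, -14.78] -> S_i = 8.70 + -5.87*i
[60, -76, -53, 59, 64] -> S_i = Random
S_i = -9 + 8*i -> [-9, -1, 7, 15, 23]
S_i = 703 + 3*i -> [703, 706, 709, 712, 715]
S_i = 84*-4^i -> [84, -336, 1344, -5376, 21504]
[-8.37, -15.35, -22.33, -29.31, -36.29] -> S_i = -8.37 + -6.98*i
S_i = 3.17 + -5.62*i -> [3.17, -2.45, -8.07, -13.69, -19.31]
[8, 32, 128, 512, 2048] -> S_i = 8*4^i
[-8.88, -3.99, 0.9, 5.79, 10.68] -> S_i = -8.88 + 4.89*i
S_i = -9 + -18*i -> [-9, -27, -45, -63, -81]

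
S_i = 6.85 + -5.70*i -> [6.85, 1.15, -4.55, -10.25, -15.95]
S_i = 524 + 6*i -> [524, 530, 536, 542, 548]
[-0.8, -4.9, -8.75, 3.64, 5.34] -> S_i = Random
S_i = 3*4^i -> [3, 12, 48, 192, 768]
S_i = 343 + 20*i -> [343, 363, 383, 403, 423]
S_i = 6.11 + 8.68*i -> [6.11, 14.79, 23.47, 32.15, 40.83]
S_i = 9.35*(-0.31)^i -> [9.35, -2.9, 0.9, -0.28, 0.09]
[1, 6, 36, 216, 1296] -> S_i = 1*6^i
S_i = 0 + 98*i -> [0, 98, 196, 294, 392]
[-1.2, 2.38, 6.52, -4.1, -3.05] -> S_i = Random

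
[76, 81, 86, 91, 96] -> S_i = 76 + 5*i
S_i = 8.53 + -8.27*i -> [8.53, 0.26, -8.01, -16.28, -24.55]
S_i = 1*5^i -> [1, 5, 25, 125, 625]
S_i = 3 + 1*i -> [3, 4, 5, 6, 7]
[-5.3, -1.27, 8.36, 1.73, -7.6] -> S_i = Random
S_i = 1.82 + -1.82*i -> [1.82, 0.0, -1.82, -3.64, -5.46]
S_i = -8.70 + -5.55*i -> [-8.7, -14.25, -19.8, -25.35, -30.9]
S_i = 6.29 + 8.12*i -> [6.29, 14.41, 22.53, 30.65, 38.77]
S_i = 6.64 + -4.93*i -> [6.64, 1.71, -3.22, -8.15, -13.08]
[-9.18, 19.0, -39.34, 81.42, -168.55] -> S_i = -9.18*(-2.07)^i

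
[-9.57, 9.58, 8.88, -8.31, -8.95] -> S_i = Random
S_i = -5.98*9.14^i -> [-5.98, -54.66, -499.57, -4566.04, -41733.61]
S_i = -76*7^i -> [-76, -532, -3724, -26068, -182476]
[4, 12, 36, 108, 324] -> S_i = 4*3^i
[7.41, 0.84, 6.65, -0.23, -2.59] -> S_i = Random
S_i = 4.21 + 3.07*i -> [4.21, 7.28, 10.35, 13.42, 16.49]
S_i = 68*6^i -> [68, 408, 2448, 14688, 88128]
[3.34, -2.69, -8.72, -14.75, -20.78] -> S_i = 3.34 + -6.03*i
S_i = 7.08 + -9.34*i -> [7.08, -2.26, -11.6, -20.94, -30.28]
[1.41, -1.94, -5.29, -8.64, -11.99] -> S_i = 1.41 + -3.35*i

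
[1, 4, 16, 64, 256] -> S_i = 1*4^i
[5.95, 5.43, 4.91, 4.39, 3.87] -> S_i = 5.95 + -0.52*i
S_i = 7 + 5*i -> [7, 12, 17, 22, 27]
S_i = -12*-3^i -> [-12, 36, -108, 324, -972]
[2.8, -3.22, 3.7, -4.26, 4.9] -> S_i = 2.80*(-1.15)^i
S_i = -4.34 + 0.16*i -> [-4.34, -4.18, -4.02, -3.86, -3.7]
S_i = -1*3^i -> [-1, -3, -9, -27, -81]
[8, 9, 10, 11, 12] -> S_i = 8 + 1*i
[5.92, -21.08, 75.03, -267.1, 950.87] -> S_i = 5.92*(-3.56)^i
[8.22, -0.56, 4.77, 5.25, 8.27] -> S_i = Random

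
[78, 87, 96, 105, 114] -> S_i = 78 + 9*i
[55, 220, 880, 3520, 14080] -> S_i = 55*4^i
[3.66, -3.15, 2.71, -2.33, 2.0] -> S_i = 3.66*(-0.86)^i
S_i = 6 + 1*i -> [6, 7, 8, 9, 10]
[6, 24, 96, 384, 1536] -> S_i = 6*4^i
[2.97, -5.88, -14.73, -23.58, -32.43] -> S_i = 2.97 + -8.85*i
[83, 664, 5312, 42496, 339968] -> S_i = 83*8^i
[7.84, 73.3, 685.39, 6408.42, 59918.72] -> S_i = 7.84*9.35^i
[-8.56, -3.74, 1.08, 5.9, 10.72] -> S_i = -8.56 + 4.82*i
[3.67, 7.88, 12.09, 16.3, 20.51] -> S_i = 3.67 + 4.21*i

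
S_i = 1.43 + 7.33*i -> [1.43, 8.76, 16.09, 23.42, 30.75]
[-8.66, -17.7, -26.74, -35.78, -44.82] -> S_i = -8.66 + -9.04*i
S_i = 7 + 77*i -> [7, 84, 161, 238, 315]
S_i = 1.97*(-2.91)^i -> [1.97, -5.73, 16.68, -48.55, 141.27]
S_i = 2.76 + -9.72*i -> [2.76, -6.96, -16.68, -26.4, -36.12]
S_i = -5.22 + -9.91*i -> [-5.22, -15.13, -25.04, -34.95, -44.86]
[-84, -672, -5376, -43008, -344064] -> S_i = -84*8^i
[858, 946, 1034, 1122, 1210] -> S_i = 858 + 88*i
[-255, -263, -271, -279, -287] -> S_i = -255 + -8*i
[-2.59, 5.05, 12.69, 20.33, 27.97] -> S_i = -2.59 + 7.64*i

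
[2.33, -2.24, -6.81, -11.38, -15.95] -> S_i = 2.33 + -4.57*i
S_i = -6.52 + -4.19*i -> [-6.52, -10.71, -14.9, -19.09, -23.28]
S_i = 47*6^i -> [47, 282, 1692, 10152, 60912]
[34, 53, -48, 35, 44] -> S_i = Random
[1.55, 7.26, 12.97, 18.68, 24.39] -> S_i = 1.55 + 5.71*i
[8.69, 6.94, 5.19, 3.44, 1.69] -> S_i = 8.69 + -1.75*i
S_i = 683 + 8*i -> [683, 691, 699, 707, 715]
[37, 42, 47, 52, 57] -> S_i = 37 + 5*i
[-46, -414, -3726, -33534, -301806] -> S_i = -46*9^i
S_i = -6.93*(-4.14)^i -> [-6.93, 28.69, -118.78, 491.74, -2035.8]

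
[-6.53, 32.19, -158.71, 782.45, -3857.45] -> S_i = -6.53*(-4.93)^i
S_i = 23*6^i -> [23, 138, 828, 4968, 29808]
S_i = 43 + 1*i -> [43, 44, 45, 46, 47]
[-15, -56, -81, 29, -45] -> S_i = Random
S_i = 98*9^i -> [98, 882, 7938, 71442, 642978]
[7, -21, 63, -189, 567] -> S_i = 7*-3^i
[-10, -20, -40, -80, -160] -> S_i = -10*2^i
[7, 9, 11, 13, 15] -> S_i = 7 + 2*i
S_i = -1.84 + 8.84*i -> [-1.84, 7.0, 15.84, 24.68, 33.52]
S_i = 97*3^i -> [97, 291, 873, 2619, 7857]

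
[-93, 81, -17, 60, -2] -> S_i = Random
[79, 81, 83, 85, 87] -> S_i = 79 + 2*i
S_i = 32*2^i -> [32, 64, 128, 256, 512]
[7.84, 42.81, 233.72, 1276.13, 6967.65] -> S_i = 7.84*5.46^i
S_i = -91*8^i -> [-91, -728, -5824, -46592, -372736]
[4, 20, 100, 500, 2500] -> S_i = 4*5^i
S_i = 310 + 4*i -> [310, 314, 318, 322, 326]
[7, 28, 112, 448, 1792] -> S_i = 7*4^i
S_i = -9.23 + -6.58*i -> [-9.23, -15.81, -22.39, -28.97, -35.55]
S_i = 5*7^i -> [5, 35, 245, 1715, 12005]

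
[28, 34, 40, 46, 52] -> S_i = 28 + 6*i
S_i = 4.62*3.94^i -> [4.62, 18.2, 71.72, 282.57, 1113.34]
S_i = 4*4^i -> [4, 16, 64, 256, 1024]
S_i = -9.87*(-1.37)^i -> [-9.87, 13.52, -18.53, 25.38, -34.77]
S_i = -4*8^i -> [-4, -32, -256, -2048, -16384]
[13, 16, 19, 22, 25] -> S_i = 13 + 3*i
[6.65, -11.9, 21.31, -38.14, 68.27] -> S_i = 6.65*(-1.79)^i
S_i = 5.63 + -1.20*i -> [5.63, 4.43, 3.23, 2.03, 0.83]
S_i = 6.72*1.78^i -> [6.72, 11.96, 21.29, 37.9, 67.46]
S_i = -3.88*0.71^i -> [-3.88, -2.75, -1.96, -1.39, -0.99]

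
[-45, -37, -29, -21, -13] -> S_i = -45 + 8*i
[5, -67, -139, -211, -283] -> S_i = 5 + -72*i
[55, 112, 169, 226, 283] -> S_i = 55 + 57*i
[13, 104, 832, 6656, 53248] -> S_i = 13*8^i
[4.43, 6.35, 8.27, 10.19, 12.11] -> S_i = 4.43 + 1.92*i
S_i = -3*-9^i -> [-3, 27, -243, 2187, -19683]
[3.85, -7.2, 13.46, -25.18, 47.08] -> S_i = 3.85*(-1.87)^i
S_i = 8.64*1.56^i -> [8.64, 13.48, 21.03, 32.8, 51.17]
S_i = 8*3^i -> [8, 24, 72, 216, 648]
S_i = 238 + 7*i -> [238, 245, 252, 259, 266]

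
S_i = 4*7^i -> [4, 28, 196, 1372, 9604]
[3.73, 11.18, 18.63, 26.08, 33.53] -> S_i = 3.73 + 7.45*i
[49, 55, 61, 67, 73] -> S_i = 49 + 6*i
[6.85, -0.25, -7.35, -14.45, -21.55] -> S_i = 6.85 + -7.10*i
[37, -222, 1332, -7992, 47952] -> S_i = 37*-6^i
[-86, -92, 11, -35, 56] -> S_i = Random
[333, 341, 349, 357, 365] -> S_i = 333 + 8*i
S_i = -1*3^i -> [-1, -3, -9, -27, -81]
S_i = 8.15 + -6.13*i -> [8.15, 2.02, -4.11, -10.24, -16.37]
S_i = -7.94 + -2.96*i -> [-7.94, -10.9, -13.86, -16.82, -19.78]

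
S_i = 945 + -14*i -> [945, 931, 917, 903, 889]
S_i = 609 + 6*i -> [609, 615, 621, 627, 633]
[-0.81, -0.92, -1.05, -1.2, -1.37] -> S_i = -0.81*1.14^i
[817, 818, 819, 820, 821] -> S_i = 817 + 1*i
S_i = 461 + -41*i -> [461, 420, 379, 338, 297]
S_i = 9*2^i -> [9, 18, 36, 72, 144]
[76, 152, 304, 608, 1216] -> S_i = 76*2^i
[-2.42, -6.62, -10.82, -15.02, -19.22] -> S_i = -2.42 + -4.20*i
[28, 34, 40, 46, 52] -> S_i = 28 + 6*i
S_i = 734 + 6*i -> [734, 740, 746, 752, 758]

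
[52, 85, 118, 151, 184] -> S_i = 52 + 33*i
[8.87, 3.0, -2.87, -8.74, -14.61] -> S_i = 8.87 + -5.87*i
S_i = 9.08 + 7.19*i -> [9.08, 16.27, 23.46, 30.65, 37.84]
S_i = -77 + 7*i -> [-77, -70, -63, -56, -49]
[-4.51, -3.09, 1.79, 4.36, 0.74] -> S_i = Random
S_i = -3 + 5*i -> [-3, 2, 7, 12, 17]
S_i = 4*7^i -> [4, 28, 196, 1372, 9604]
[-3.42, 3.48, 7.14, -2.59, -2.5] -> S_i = Random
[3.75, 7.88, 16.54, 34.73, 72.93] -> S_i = 3.75*2.10^i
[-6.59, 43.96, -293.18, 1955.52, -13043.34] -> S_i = -6.59*(-6.67)^i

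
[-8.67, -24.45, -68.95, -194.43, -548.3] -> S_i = -8.67*2.82^i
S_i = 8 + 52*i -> [8, 60, 112, 164, 216]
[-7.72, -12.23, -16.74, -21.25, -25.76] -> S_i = -7.72 + -4.51*i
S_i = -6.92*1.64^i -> [-6.92, -11.35, -18.61, -30.52, -50.06]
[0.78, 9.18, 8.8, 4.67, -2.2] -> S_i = Random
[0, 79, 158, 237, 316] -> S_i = 0 + 79*i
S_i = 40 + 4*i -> [40, 44, 48, 52, 56]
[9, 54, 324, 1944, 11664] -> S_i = 9*6^i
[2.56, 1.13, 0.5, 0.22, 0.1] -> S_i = 2.56*0.44^i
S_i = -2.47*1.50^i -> [-2.47, -3.7, -5.56, -8.34, -12.5]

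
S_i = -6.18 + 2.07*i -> [-6.18, -4.11, -2.04, 0.03, 2.1]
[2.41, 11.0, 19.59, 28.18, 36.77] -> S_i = 2.41 + 8.59*i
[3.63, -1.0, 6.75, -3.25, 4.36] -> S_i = Random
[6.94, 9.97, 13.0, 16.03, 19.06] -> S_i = 6.94 + 3.03*i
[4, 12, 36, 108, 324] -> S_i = 4*3^i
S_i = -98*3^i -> [-98, -294, -882, -2646, -7938]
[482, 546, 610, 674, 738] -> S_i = 482 + 64*i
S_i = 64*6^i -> [64, 384, 2304, 13824, 82944]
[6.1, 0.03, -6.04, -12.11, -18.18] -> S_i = 6.10 + -6.07*i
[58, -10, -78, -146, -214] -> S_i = 58 + -68*i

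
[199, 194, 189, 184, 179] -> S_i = 199 + -5*i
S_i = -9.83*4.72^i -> [-9.83, -46.4, -219.0, -1033.66, -4878.9]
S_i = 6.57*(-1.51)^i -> [6.57, -9.92, 14.98, -22.62, 34.16]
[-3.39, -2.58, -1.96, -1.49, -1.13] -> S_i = -3.39*0.76^i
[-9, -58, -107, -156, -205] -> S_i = -9 + -49*i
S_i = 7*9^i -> [7, 63, 567, 5103, 45927]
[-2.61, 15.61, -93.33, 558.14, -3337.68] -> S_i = -2.61*(-5.98)^i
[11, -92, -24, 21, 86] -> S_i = Random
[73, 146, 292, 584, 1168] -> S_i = 73*2^i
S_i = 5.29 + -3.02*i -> [5.29, 2.27, -0.75, -3.77, -6.79]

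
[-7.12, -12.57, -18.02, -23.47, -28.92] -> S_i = -7.12 + -5.45*i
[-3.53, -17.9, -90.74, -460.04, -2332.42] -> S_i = -3.53*5.07^i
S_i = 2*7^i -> [2, 14, 98, 686, 4802]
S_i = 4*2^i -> [4, 8, 16, 32, 64]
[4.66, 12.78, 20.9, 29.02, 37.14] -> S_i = 4.66 + 8.12*i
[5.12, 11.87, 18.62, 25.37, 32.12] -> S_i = 5.12 + 6.75*i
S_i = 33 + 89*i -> [33, 122, 211, 300, 389]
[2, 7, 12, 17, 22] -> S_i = 2 + 5*i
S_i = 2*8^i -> [2, 16, 128, 1024, 8192]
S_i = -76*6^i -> [-76, -456, -2736, -16416, -98496]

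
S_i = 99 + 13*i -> [99, 112, 125, 138, 151]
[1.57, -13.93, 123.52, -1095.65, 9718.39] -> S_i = 1.57*(-8.87)^i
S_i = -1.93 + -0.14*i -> [-1.93, -2.07, -2.21, -2.35, -2.49]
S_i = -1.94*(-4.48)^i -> [-1.94, 8.69, -38.94, 174.44, -781.47]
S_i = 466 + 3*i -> [466, 469, 472, 475, 478]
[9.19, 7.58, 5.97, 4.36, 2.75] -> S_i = 9.19 + -1.61*i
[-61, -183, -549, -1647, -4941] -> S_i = -61*3^i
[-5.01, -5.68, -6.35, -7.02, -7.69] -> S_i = -5.01 + -0.67*i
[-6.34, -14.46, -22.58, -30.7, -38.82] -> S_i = -6.34 + -8.12*i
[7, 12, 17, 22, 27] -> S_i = 7 + 5*i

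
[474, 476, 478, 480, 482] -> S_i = 474 + 2*i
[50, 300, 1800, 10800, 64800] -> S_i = 50*6^i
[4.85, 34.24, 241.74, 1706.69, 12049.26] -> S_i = 4.85*7.06^i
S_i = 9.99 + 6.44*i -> [9.99, 16.43, 22.87, 29.31, 35.75]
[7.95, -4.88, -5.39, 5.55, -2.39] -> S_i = Random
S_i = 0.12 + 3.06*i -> [0.12, 3.18, 6.24, 9.3, 12.36]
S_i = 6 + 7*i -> [6, 13, 20, 27, 34]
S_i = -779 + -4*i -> [-779, -783, -787, -791, -795]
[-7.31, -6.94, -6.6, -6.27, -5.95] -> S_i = -7.31*0.95^i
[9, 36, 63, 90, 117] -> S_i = 9 + 27*i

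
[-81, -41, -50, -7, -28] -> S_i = Random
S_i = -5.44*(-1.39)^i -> [-5.44, 7.56, -10.51, 14.61, -20.31]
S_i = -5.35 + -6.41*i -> [-5.35, -11.76, -18.17, -24.58, -30.99]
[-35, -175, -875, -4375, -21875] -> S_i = -35*5^i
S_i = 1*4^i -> [1, 4, 16, 64, 256]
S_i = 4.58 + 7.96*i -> [4.58, 12.54, 20.5, 28.46, 36.42]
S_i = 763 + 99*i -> [763, 862, 961, 1060, 1159]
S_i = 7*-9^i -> [7, -63, 567, -5103, 45927]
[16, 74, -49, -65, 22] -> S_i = Random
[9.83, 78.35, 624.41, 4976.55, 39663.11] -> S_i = 9.83*7.97^i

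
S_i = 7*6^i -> [7, 42, 252, 1512, 9072]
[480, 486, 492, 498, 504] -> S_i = 480 + 6*i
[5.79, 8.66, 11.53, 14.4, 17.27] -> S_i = 5.79 + 2.87*i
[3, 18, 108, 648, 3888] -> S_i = 3*6^i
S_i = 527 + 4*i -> [527, 531, 535, 539, 543]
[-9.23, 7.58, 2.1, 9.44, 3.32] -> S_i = Random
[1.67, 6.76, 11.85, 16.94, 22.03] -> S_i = 1.67 + 5.09*i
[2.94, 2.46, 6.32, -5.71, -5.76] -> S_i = Random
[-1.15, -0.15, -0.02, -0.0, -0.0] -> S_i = -1.15*0.13^i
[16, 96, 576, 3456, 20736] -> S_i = 16*6^i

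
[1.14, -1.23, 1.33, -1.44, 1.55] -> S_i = 1.14*(-1.08)^i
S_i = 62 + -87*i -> [62, -25, -112, -199, -286]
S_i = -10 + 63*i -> [-10, 53, 116, 179, 242]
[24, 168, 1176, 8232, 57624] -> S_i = 24*7^i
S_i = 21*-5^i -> [21, -105, 525, -2625, 13125]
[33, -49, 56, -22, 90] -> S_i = Random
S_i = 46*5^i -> [46, 230, 1150, 5750, 28750]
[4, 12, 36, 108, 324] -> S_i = 4*3^i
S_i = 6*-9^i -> [6, -54, 486, -4374, 39366]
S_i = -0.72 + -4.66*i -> [-0.72, -5.38, -10.04, -14.7, -19.36]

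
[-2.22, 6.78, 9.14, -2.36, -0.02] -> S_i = Random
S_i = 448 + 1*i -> [448, 449, 450, 451, 452]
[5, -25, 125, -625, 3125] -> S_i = 5*-5^i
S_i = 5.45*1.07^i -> [5.45, 5.83, 6.24, 6.68, 7.14]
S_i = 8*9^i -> [8, 72, 648, 5832, 52488]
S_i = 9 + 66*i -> [9, 75, 141, 207, 273]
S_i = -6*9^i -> [-6, -54, -486, -4374, -39366]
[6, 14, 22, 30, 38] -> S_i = 6 + 8*i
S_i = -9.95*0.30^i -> [-9.95, -2.98, -0.9, -0.27, -0.08]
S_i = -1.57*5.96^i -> [-1.57, -9.36, -55.77, -332.38, -1981.0]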